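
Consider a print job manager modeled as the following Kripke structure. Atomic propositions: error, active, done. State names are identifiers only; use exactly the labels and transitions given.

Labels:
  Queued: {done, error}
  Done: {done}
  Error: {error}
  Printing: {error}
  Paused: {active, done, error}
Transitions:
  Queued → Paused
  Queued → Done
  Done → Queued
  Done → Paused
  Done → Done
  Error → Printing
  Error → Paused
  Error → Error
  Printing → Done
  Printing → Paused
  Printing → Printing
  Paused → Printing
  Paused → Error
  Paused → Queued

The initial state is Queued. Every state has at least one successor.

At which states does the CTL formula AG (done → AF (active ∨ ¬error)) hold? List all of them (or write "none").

States satisfying done → AF (active ∨ ¬error): {Queued, Done, Error, Printing, Paused}.
States satisfying AG (done → AF (active ∨ ¬error)): {Queued, Done, Error, Printing, Paused}.

{Queued, Done, Error, Printing, Paused}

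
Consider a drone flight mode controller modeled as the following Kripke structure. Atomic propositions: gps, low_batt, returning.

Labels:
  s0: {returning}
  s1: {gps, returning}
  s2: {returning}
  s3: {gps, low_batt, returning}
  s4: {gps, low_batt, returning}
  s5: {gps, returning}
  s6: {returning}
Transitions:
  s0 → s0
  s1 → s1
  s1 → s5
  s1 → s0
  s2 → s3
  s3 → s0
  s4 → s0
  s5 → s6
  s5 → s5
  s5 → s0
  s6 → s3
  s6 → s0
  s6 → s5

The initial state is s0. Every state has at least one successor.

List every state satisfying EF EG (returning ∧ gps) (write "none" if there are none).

{s1, s5, s6}

States satisfying EG (returning ∧ gps): {s1, s5}.
States satisfying EF EG (returning ∧ gps): {s1, s5, s6}.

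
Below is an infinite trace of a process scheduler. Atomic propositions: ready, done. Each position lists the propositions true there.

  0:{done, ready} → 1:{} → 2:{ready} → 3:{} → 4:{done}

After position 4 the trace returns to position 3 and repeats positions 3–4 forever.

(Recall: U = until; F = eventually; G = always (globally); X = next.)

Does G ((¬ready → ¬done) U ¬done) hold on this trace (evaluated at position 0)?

Does not hold

(¬ready → ¬done) U ¬done must hold at every position from 0 onward. It fails at position 4, so G ((¬ready → ¬done) U ¬done) is false.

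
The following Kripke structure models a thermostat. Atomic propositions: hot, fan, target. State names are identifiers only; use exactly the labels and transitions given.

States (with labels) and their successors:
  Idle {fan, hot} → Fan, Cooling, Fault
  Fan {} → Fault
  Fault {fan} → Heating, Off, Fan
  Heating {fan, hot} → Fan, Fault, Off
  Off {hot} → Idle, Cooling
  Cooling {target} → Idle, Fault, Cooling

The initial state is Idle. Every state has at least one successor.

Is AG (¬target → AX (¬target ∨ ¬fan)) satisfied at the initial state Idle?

Holds

States satisfying ¬target → AX (¬target ∨ ¬fan): {Idle, Fan, Fault, Heating, Off, Cooling}.
States satisfying AG (¬target → AX (¬target ∨ ¬fan)): {Idle, Fan, Fault, Heating, Off, Cooling}.
Every state reachable from Idle satisfies ¬target → AX (¬target ∨ ¬fan).
Idle ∈ Sat(AG (¬target → AX (¬target ∨ ¬fan))).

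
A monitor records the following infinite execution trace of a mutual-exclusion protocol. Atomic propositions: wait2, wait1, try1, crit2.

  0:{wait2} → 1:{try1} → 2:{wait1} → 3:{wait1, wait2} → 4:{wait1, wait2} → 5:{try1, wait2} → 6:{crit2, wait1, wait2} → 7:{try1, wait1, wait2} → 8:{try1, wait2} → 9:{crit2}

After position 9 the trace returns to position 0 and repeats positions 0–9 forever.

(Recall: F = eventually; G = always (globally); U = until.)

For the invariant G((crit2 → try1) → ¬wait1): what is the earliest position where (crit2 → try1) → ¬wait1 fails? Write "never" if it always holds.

2

Check (crit2 → try1) → ¬wait1 at each position in order: 0 ✓, 1 ✓.
At position 2 the labels are {wait1}, so (crit2 → try1) → ¬wait1 is false there. This is the first violation.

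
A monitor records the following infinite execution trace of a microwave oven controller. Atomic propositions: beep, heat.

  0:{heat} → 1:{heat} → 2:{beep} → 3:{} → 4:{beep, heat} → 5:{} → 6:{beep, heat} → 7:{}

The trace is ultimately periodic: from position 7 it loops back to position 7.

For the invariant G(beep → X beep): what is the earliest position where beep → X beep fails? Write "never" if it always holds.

Check beep → X beep at each position in order: 0 ✓, 1 ✓.
At position 2 the labels are {beep} and the next position 3 has {}, so beep → X beep is false there. This is the first violation.

2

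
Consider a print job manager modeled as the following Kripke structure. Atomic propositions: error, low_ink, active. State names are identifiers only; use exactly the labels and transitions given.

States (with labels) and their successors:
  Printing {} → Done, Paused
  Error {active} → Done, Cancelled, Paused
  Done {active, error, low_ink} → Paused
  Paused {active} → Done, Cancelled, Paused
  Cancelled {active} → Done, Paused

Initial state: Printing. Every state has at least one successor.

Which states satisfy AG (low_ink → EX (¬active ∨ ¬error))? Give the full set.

{Printing, Error, Done, Paused, Cancelled}

States satisfying low_ink → EX (¬active ∨ ¬error): {Printing, Error, Done, Paused, Cancelled}.
States satisfying AG (low_ink → EX (¬active ∨ ¬error)): {Printing, Error, Done, Paused, Cancelled}.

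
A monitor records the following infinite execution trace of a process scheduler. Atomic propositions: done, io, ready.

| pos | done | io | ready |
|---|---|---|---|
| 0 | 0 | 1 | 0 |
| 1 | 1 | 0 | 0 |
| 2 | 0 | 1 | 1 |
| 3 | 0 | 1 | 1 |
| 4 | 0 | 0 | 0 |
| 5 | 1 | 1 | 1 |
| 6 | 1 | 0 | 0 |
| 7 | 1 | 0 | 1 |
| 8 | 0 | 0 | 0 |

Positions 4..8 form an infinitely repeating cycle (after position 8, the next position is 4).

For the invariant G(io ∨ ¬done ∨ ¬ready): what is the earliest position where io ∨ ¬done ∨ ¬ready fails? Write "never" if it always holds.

7

Check io ∨ ¬done ∨ ¬ready at each position in order: 0 ✓, 1 ✓, 2 ✓, 3 ✓, 4 ✓, 5 ✓, 6 ✓.
At position 7 the labels are {done, ready}, so io ∨ ¬done ∨ ¬ready is false there. This is the first violation.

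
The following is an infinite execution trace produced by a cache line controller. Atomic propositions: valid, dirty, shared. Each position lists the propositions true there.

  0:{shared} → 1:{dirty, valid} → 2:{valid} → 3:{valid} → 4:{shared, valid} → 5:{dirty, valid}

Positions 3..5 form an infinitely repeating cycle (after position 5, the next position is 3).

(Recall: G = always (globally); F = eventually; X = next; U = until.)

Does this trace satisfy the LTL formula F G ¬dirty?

G ¬dirty is false at every position 0..5, so it never becomes true and F G ¬dirty fails.

Violated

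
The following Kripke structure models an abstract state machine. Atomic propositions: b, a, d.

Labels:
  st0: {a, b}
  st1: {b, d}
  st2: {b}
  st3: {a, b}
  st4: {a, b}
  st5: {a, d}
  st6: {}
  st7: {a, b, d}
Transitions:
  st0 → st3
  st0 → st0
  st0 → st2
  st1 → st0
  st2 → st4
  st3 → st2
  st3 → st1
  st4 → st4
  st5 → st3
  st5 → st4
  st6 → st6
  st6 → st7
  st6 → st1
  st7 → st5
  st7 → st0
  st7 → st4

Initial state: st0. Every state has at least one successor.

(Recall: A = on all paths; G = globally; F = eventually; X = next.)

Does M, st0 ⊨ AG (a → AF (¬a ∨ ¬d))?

Satisfied

States satisfying a → AF (¬a ∨ ¬d): {st0, st1, st2, st3, st4, st5, st6, st7}.
States satisfying AG (a → AF (¬a ∨ ¬d)): {st0, st1, st2, st3, st4, st5, st6, st7}.
Every state reachable from st0 satisfies a → AF (¬a ∨ ¬d).
st0 ∈ Sat(AG (a → AF (¬a ∨ ¬d))).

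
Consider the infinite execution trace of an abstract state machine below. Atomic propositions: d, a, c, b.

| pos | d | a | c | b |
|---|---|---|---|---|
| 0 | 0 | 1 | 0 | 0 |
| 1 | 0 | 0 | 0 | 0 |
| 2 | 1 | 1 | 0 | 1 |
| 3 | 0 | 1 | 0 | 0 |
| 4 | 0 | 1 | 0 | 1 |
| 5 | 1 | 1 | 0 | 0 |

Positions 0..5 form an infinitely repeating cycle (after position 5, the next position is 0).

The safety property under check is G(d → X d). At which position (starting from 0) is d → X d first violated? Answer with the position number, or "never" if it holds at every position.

Check d → X d at each position in order: 0 ✓, 1 ✓.
At position 2 the labels are {a, b, d} and the next position 3 has {a}, so d → X d is false there. This is the first violation.

2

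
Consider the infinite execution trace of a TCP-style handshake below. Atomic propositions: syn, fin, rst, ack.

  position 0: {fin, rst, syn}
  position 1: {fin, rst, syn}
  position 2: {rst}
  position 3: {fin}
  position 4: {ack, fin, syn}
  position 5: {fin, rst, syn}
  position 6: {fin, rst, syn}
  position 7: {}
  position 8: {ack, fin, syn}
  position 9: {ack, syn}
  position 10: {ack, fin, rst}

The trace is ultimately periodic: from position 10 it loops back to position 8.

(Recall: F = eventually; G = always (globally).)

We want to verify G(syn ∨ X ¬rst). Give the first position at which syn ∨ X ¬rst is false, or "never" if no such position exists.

never

syn ∨ X ¬rst holds at every position 0..10, and those are all the positions the trace ever visits, so the invariant G(syn ∨ X ¬rst) is never violated.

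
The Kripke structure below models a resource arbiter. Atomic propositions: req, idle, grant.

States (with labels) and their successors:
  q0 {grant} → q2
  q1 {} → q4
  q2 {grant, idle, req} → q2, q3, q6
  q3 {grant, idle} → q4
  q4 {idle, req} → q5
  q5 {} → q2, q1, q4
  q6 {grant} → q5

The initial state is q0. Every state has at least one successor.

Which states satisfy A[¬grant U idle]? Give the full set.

States satisfying ¬grant: {q1, q4, q5}.
States satisfying idle: {q2, q3, q4}.
States satisfying A[¬grant U idle]: {q1, q2, q3, q4, q5}.

{q1, q2, q3, q4, q5}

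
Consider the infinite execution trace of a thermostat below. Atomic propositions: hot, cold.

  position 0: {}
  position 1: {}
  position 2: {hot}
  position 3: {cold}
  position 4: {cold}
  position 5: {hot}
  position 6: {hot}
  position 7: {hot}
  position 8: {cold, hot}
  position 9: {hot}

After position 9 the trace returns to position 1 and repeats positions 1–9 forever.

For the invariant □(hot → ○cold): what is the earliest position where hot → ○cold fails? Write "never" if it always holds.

5

Check hot → ○cold at each position in order: 0 ✓, 1 ✓, 2 ✓, 3 ✓, 4 ✓.
At position 5 the labels are {hot} and the next position 6 has {hot}, so hot → ○cold is false there. This is the first violation.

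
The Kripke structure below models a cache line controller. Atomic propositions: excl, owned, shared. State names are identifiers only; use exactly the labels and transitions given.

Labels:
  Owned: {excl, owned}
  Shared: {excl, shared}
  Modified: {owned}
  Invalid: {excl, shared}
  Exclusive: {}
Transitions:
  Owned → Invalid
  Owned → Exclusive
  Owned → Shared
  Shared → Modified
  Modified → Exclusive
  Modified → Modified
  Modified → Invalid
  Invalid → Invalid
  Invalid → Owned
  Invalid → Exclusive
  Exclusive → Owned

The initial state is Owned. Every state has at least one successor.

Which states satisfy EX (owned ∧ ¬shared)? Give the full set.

{Shared, Modified, Invalid, Exclusive}

States satisfying owned ∧ ¬shared: {Owned, Modified}.
States satisfying EX (owned ∧ ¬shared): {Shared, Modified, Invalid, Exclusive}.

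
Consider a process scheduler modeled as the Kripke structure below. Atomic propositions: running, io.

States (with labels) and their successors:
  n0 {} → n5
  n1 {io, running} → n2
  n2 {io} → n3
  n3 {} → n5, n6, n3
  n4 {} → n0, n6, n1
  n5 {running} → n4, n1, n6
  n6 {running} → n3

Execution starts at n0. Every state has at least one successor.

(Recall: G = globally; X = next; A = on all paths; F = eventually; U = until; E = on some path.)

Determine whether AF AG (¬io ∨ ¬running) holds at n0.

No

States satisfying AG (¬io ∨ ¬running): ∅.
States satisfying AF AG (¬io ∨ ¬running): ∅.
There is a path from n0 along which AG (¬io ∨ ¬running) never holds.
n0 ∉ Sat(AF AG (¬io ∨ ¬running)).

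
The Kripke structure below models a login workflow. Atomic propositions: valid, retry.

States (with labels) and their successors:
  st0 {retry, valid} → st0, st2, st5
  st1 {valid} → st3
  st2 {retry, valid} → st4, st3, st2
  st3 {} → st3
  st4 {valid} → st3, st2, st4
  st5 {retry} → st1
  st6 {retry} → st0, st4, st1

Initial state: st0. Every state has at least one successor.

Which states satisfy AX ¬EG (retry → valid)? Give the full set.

none

States satisfying ¬EG (retry → valid): {st5, st6}.
States satisfying AX ¬EG (retry → valid): ∅.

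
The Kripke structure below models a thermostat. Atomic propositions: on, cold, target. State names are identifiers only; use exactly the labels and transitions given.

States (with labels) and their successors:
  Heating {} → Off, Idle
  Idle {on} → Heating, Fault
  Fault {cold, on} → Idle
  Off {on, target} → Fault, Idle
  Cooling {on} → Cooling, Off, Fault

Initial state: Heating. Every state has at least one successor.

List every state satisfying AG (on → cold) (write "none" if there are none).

none

States satisfying on → cold: {Heating, Fault}.
States satisfying AG (on → cold): ∅.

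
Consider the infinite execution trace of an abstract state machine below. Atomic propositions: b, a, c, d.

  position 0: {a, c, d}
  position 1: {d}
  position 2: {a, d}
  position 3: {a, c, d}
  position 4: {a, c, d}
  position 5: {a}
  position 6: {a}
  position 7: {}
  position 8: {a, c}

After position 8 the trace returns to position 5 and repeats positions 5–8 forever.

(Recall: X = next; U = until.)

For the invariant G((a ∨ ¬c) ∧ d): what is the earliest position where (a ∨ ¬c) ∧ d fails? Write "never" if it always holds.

5

Check (a ∨ ¬c) ∧ d at each position in order: 0 ✓, 1 ✓, 2 ✓, 3 ✓, 4 ✓.
At position 5 the labels are {a}, so (a ∨ ¬c) ∧ d is false there. This is the first violation.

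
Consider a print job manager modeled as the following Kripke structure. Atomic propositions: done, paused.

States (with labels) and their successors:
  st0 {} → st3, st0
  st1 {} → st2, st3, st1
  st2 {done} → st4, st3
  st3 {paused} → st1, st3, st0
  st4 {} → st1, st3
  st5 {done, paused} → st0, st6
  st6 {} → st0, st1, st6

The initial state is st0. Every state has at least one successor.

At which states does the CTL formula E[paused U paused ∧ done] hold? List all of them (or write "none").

{st5}

States satisfying paused: {st3, st5}.
States satisfying paused ∧ done: {st5}.
States satisfying E[paused U paused ∧ done]: {st5}.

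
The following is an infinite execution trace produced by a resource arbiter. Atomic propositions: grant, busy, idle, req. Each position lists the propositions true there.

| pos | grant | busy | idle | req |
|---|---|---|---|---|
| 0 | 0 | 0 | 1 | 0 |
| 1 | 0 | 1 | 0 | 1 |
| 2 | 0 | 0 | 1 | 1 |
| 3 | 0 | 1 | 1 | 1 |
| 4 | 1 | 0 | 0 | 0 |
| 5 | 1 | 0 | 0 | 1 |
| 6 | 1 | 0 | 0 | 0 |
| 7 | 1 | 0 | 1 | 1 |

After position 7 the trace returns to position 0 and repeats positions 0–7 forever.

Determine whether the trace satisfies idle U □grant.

Walking from position 0: at position 1, □grant has not yet held and idle fails, so idle U □grant is false.

Violated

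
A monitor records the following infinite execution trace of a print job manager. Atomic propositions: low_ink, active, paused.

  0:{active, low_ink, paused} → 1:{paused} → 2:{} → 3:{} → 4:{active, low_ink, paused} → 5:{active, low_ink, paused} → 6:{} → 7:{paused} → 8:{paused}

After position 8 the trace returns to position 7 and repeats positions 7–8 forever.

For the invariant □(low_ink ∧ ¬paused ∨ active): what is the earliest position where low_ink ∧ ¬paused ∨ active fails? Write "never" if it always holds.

1

Check low_ink ∧ ¬paused ∨ active at each position in order: 0 ✓.
At position 1 the labels are {paused}, so low_ink ∧ ¬paused ∨ active is false there. This is the first violation.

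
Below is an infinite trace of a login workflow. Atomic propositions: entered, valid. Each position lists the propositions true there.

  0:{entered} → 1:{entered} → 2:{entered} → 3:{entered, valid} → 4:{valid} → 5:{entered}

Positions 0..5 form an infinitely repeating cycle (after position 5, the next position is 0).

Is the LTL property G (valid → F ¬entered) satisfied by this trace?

Holds

valid → F ¬entered holds at every position 0..5, and those are all positions ever visited, so G (valid → F ¬entered) holds.
Positions where valid holds: 3, 4.
Check F ¬entered at each: 3→ok, 4→ok.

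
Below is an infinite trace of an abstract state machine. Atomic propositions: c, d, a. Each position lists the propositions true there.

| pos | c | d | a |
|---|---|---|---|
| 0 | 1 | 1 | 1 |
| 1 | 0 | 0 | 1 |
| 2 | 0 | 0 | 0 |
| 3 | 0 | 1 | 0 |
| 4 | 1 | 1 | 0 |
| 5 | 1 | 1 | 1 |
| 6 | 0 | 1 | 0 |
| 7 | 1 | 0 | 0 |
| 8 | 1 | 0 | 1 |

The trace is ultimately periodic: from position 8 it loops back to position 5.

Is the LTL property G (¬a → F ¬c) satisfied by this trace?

¬a → F ¬c holds at every position 0..8, and those are all positions ever visited, so G (¬a → F ¬c) holds.
Positions where ¬a holds: 2, 3, 4, 6, 7.
Check F ¬c at each: 2→ok, 3→ok, 4→ok, 6→ok, 7→ok.

Yes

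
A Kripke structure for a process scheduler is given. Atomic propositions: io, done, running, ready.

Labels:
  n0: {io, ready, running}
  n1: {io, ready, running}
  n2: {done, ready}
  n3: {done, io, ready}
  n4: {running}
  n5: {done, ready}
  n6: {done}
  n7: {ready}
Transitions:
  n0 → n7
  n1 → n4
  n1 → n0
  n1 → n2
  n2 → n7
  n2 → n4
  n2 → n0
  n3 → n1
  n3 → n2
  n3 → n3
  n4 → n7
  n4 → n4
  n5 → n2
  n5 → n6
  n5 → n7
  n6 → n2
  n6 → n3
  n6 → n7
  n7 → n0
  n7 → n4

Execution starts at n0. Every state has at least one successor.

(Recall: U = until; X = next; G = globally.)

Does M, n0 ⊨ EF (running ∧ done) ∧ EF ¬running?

States satisfying running ∧ done: ∅.
States satisfying EF (running ∧ done): ∅.
States satisfying ¬running: {n2, n3, n5, n6, n7}.
States satisfying EF ¬running: {n0, n1, n2, n3, n4, n5, n6, n7}.
States satisfying EF (running ∧ done) ∧ EF ¬running: ∅.
n0 ∉ Sat(EF (running ∧ done) ∧ EF ¬running).

Violated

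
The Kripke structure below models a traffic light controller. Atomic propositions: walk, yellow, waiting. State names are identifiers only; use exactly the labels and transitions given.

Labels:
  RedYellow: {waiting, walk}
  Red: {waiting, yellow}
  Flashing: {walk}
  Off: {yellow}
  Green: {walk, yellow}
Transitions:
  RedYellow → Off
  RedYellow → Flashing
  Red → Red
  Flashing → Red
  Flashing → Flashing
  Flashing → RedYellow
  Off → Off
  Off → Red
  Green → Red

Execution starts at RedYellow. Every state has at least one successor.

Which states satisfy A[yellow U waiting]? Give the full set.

{RedYellow, Red, Green}

States satisfying yellow: {Red, Off, Green}.
States satisfying waiting: {RedYellow, Red}.
States satisfying A[yellow U waiting]: {RedYellow, Red, Green}.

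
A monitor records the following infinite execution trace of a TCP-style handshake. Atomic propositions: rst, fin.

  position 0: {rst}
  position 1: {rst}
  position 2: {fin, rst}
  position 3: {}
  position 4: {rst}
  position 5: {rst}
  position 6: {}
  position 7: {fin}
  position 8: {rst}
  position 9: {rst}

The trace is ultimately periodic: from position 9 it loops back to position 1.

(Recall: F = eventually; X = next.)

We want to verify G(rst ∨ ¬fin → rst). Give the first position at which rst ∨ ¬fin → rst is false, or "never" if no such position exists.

3

Check rst ∨ ¬fin → rst at each position in order: 0 ✓, 1 ✓, 2 ✓.
At position 3 the labels are {}, so rst ∨ ¬fin → rst is false there. This is the first violation.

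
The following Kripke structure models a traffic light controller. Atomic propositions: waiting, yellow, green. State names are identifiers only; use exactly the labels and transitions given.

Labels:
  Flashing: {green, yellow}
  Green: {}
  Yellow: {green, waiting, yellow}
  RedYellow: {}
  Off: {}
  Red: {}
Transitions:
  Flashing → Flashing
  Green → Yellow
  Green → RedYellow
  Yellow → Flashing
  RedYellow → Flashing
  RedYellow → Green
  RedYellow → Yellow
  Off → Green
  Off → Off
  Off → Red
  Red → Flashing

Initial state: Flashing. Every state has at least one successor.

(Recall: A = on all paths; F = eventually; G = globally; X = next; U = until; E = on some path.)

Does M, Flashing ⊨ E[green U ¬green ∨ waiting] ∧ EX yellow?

States satisfying green: {Flashing, Yellow}.
States satisfying ¬green ∨ waiting: {Green, Yellow, RedYellow, Off, Red}.
States satisfying E[green U ¬green ∨ waiting]: {Green, Yellow, RedYellow, Off, Red}.
States satisfying yellow: {Flashing, Yellow}.
States satisfying EX yellow: {Flashing, Green, Yellow, RedYellow, Red}.
States satisfying E[green U ¬green ∨ waiting] ∧ EX yellow: {Green, Yellow, RedYellow, Red}.
Flashing ∉ Sat(E[green U ¬green ∨ waiting] ∧ EX yellow).

Does not hold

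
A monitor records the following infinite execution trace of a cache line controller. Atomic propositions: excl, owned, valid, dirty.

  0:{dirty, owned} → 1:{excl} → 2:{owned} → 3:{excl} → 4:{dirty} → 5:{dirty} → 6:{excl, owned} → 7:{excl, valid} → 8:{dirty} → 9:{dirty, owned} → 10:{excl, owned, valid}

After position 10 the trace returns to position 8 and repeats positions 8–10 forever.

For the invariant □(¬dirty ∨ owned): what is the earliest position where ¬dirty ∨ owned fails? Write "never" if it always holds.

Check ¬dirty ∨ owned at each position in order: 0 ✓, 1 ✓, 2 ✓, 3 ✓.
At position 4 the labels are {dirty}, so ¬dirty ∨ owned is false there. This is the first violation.

4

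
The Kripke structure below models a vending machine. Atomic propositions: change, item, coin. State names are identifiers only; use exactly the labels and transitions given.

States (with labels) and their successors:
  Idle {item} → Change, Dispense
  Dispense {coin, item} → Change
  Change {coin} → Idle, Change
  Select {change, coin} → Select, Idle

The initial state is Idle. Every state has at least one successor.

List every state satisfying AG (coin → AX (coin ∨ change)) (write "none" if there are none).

none

States satisfying coin → AX (coin ∨ change): {Idle, Dispense}.
States satisfying AG (coin → AX (coin ∨ change)): ∅.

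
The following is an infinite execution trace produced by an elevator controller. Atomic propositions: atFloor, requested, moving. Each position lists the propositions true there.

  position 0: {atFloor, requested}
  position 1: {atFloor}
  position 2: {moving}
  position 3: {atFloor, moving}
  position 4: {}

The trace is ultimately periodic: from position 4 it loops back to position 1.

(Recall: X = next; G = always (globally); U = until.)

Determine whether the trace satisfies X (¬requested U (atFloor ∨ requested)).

The position after 0 is 1; ¬requested U (atFloor ∨ requested) is true there.

Satisfied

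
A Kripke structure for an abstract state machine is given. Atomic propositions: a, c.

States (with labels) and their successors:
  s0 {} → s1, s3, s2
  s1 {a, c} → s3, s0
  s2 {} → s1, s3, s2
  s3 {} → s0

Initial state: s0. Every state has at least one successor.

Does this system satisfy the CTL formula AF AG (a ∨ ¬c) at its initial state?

Yes

States satisfying AG (a ∨ ¬c): {s0, s1, s2, s3}.
States satisfying AF AG (a ∨ ¬c): {s0, s1, s2, s3}.
s0 ∈ Sat(AF AG (a ∨ ¬c)).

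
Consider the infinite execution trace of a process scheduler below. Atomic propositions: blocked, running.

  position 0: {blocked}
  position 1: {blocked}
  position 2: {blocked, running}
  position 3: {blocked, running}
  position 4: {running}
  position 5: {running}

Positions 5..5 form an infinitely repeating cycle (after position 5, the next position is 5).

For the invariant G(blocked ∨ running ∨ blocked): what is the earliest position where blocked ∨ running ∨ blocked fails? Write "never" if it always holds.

blocked ∨ running ∨ blocked holds at every position 0..5, and those are all the positions the trace ever visits, so the invariant G(blocked ∨ running ∨ blocked) is never violated.

never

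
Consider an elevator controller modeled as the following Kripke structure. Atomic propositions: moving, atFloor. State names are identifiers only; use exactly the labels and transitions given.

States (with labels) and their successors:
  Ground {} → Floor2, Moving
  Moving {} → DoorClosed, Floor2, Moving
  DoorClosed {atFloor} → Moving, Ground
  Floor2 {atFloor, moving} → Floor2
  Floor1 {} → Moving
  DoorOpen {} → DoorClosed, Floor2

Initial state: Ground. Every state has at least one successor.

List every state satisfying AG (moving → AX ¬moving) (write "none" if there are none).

States satisfying moving → AX ¬moving: {Ground, Moving, DoorClosed, Floor1, DoorOpen}.
States satisfying AG (moving → AX ¬moving): ∅.

none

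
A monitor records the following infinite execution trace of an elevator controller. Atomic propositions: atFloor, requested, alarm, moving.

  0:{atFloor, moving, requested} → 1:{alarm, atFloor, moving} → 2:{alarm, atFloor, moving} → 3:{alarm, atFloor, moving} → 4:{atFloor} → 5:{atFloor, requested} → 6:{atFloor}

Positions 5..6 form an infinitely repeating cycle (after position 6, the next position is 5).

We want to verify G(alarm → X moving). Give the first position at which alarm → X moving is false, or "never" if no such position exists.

Check alarm → X moving at each position in order: 0 ✓, 1 ✓, 2 ✓.
At position 3 the labels are {alarm, atFloor, moving} and the next position 4 has {atFloor}, so alarm → X moving is false there. This is the first violation.

3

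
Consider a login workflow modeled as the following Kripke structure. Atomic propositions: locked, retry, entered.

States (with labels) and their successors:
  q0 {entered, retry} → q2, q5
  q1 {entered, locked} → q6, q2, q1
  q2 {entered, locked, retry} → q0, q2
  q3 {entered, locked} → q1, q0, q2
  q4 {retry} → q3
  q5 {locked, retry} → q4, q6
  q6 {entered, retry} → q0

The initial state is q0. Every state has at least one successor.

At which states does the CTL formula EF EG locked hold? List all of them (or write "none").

States satisfying EG locked: {q1, q2, q3}.
States satisfying EF EG locked: {q0, q1, q2, q3, q4, q5, q6}.

{q0, q1, q2, q3, q4, q5, q6}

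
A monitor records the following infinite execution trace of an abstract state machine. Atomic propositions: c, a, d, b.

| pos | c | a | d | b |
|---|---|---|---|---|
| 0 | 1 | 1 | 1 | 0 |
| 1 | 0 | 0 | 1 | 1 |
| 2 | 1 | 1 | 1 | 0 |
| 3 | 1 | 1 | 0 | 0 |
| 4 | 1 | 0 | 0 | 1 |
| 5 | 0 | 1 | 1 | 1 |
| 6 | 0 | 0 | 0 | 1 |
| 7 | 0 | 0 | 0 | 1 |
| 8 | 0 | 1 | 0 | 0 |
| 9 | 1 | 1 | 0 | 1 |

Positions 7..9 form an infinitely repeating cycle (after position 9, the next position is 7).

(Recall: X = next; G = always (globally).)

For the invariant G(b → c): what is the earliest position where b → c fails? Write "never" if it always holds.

1

Check b → c at each position in order: 0 ✓.
At position 1 the labels are {b, d}, so b → c is false there. This is the first violation.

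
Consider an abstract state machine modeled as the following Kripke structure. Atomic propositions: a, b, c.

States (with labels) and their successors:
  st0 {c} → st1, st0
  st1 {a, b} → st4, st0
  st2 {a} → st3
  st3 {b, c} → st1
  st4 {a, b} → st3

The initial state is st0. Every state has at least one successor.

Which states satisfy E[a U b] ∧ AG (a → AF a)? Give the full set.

States satisfying a: {st1, st2, st4}.
States satisfying b: {st1, st3, st4}.
States satisfying E[a U b]: {st1, st2, st3, st4}.
States satisfying a → AF a: {st0, st1, st2, st3, st4}.
States satisfying AG (a → AF a): {st0, st1, st2, st3, st4}.
States satisfying E[a U b] ∧ AG (a → AF a): {st1, st2, st3, st4}.

{st1, st2, st3, st4}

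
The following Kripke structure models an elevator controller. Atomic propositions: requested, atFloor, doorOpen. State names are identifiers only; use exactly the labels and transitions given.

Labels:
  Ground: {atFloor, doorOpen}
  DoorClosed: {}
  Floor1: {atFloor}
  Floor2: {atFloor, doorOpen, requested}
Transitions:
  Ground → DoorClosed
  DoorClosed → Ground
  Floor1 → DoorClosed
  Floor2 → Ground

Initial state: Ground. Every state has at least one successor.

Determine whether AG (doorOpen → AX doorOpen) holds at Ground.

No

States satisfying doorOpen → AX doorOpen: {DoorClosed, Floor1, Floor2}.
States satisfying AG (doorOpen → AX doorOpen): ∅.
Ground is reachable from Ground and violates doorOpen → AX doorOpen, so AG fails at Ground.
Ground ∉ Sat(AG (doorOpen → AX doorOpen)).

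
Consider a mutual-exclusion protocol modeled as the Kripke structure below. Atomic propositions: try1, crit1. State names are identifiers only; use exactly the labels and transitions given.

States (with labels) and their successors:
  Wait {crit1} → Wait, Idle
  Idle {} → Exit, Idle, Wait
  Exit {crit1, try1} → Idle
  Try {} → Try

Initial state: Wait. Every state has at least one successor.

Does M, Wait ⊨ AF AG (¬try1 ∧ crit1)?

States satisfying AG (¬try1 ∧ crit1): ∅.
States satisfying AF AG (¬try1 ∧ crit1): ∅.
There is a path from Wait along which AG (¬try1 ∧ crit1) never holds.
Wait ∉ Sat(AF AG (¬try1 ∧ crit1)).

No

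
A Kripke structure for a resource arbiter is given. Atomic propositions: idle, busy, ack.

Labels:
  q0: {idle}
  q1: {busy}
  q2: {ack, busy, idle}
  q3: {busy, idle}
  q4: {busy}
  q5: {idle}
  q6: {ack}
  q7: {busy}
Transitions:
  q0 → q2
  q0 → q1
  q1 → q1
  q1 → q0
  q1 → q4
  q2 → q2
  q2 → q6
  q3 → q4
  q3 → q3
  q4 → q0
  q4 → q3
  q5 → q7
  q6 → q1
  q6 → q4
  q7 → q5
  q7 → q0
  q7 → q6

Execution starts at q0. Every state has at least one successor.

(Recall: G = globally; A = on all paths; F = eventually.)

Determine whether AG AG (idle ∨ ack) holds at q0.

States satisfying AG (idle ∨ ack): ∅.
States satisfying AG AG (idle ∨ ack): ∅.
q0 is reachable from q0 and violates AG (idle ∨ ack), so AG fails at q0.
q0 ∉ Sat(AG AG (idle ∨ ack)).

No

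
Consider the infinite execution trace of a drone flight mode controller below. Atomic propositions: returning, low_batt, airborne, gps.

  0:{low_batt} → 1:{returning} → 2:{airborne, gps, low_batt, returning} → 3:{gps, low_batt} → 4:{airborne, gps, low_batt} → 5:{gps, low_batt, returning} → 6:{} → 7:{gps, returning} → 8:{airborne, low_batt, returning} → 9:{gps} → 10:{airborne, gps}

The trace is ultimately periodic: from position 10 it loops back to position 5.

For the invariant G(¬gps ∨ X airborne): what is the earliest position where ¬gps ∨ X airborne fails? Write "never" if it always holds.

Check ¬gps ∨ X airborne at each position in order: 0 ✓, 1 ✓.
At position 2 the labels are {airborne, gps, low_batt, returning} and the next position 3 has {gps, low_batt}, so ¬gps ∨ X airborne is false there. This is the first violation.

2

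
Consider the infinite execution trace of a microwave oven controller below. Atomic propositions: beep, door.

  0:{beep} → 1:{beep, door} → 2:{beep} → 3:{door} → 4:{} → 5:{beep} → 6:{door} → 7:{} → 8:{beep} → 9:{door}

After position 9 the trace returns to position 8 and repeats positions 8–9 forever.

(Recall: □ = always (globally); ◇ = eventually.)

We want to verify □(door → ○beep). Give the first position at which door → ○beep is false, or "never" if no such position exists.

Check door → ○beep at each position in order: 0 ✓, 1 ✓, 2 ✓.
At position 3 the labels are {door} and the next position 4 has {}, so door → ○beep is false there. This is the first violation.

3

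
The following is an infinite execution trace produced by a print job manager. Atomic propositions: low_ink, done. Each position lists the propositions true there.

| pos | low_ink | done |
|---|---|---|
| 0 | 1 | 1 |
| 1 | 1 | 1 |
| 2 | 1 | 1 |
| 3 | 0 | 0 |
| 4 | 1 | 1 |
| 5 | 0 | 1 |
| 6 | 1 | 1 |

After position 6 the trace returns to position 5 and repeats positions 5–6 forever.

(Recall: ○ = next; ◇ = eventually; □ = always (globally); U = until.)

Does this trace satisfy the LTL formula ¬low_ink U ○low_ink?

Yes

Walking from position 0: ○low_ink first holds at position 0, and ¬low_ink holds at every earlier position along the way, so ¬low_ink U ○low_ink holds.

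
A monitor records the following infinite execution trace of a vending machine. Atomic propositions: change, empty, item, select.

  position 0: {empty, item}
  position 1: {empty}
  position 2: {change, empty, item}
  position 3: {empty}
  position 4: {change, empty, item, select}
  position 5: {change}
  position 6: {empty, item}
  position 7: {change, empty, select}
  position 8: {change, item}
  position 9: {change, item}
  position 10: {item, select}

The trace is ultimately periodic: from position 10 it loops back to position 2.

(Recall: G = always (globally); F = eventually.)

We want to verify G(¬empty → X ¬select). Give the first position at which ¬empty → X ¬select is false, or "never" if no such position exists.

9

Check ¬empty → X ¬select at each position in order: 0 ✓, 1 ✓, 2 ✓, 3 ✓, 4 ✓, 5 ✓, 6 ✓, 7 ✓, 8 ✓.
At position 9 the labels are {change, item} and the next position 10 has {item, select}, so ¬empty → X ¬select is false there. This is the first violation.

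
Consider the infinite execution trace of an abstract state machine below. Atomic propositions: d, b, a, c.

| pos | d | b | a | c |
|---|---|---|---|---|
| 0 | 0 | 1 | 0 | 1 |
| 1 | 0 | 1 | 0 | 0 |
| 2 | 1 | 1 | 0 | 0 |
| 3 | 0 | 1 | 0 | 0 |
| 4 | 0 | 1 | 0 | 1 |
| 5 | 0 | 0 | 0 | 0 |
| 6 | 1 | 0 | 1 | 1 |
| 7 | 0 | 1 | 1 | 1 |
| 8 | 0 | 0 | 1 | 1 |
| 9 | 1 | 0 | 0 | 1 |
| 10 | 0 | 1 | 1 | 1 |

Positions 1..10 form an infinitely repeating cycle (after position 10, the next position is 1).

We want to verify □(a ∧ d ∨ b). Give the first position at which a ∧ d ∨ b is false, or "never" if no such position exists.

Check a ∧ d ∨ b at each position in order: 0 ✓, 1 ✓, 2 ✓, 3 ✓, 4 ✓.
At position 5 the labels are {}, so a ∧ d ∨ b is false there. This is the first violation.

5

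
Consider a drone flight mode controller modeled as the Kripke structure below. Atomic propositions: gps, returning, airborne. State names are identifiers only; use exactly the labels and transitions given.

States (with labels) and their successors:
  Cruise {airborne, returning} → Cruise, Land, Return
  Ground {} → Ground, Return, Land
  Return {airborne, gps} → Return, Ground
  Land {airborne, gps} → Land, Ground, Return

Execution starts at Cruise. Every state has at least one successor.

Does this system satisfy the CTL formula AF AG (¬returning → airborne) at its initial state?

States satisfying AG (¬returning → airborne): ∅.
States satisfying AF AG (¬returning → airborne): ∅.
There is a path from Cruise along which AG (¬returning → airborne) never holds.
Cruise ∉ Sat(AF AG (¬returning → airborne)).

No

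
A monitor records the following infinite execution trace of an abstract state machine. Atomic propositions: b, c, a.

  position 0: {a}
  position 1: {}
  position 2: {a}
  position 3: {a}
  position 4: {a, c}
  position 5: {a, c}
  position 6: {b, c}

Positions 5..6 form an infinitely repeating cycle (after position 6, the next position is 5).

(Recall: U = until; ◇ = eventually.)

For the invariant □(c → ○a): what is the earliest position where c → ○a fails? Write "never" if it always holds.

Check c → ○a at each position in order: 0 ✓, 1 ✓, 2 ✓, 3 ✓, 4 ✓.
At position 5 the labels are {a, c} and the next position 6 has {b, c}, so c → ○a is false there. This is the first violation.

5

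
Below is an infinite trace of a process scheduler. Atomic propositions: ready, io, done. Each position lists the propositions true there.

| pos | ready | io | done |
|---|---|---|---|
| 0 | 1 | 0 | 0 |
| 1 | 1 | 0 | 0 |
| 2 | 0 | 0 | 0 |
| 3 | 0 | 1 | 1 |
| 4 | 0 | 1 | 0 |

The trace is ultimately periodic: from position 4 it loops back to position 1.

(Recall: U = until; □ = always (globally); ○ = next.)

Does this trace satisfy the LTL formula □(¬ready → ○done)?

¬ready → ○done must hold at every position from 0 onward. It fails at position 3, so □(¬ready → ○done) is false.
Positions where ¬ready holds: 2, 3, 4.
Check ○done at each: 2→ok, 3→fails, 4→fails.

Does not hold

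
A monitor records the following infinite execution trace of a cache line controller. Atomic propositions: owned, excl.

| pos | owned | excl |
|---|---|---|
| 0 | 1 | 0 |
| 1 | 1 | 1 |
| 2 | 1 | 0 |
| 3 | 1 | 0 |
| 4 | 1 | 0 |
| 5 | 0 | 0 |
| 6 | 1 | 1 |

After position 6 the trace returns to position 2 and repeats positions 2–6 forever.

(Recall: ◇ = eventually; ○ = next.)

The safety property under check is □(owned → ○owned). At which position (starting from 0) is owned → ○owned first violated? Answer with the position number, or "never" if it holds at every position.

4

Check owned → ○owned at each position in order: 0 ✓, 1 ✓, 2 ✓, 3 ✓.
At position 4 the labels are {owned} and the next position 5 has {}, so owned → ○owned is false there. This is the first violation.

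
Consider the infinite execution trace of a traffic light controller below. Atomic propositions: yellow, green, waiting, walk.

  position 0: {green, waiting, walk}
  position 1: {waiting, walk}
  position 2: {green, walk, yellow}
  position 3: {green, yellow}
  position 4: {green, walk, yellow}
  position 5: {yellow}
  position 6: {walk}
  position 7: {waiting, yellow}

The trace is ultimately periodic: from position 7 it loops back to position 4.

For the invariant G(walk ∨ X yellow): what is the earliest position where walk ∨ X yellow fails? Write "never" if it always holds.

5

Check walk ∨ X yellow at each position in order: 0 ✓, 1 ✓, 2 ✓, 3 ✓, 4 ✓.
At position 5 the labels are {yellow} and the next position 6 has {walk}, so walk ∨ X yellow is false there. This is the first violation.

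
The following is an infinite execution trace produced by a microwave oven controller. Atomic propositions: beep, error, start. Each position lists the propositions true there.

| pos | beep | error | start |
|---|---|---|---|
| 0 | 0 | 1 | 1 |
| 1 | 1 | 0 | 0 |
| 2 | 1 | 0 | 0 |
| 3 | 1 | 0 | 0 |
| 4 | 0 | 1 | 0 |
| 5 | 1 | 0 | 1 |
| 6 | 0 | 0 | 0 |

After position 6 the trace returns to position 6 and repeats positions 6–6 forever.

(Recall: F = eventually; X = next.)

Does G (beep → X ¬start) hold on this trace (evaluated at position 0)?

Holds

beep → X ¬start holds at every position 0..6, and those are all positions ever visited, so G (beep → X ¬start) holds.
Positions where beep holds: 1, 2, 3, 5.
Check X ¬start at each: 1→ok, 2→ok, 3→ok, 5→ok.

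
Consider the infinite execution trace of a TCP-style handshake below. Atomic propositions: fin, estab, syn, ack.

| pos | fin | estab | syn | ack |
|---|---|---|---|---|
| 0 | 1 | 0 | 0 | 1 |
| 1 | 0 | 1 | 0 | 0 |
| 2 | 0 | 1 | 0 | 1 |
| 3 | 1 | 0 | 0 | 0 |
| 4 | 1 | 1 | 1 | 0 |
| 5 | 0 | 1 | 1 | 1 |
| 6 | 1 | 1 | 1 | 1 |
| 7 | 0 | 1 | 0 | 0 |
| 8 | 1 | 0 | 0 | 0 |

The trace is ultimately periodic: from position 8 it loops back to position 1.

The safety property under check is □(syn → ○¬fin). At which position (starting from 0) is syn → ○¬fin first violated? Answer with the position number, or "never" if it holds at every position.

5

Check syn → ○¬fin at each position in order: 0 ✓, 1 ✓, 2 ✓, 3 ✓, 4 ✓.
At position 5 the labels are {ack, estab, syn} and the next position 6 has {ack, estab, fin, syn}, so syn → ○¬fin is false there. This is the first violation.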